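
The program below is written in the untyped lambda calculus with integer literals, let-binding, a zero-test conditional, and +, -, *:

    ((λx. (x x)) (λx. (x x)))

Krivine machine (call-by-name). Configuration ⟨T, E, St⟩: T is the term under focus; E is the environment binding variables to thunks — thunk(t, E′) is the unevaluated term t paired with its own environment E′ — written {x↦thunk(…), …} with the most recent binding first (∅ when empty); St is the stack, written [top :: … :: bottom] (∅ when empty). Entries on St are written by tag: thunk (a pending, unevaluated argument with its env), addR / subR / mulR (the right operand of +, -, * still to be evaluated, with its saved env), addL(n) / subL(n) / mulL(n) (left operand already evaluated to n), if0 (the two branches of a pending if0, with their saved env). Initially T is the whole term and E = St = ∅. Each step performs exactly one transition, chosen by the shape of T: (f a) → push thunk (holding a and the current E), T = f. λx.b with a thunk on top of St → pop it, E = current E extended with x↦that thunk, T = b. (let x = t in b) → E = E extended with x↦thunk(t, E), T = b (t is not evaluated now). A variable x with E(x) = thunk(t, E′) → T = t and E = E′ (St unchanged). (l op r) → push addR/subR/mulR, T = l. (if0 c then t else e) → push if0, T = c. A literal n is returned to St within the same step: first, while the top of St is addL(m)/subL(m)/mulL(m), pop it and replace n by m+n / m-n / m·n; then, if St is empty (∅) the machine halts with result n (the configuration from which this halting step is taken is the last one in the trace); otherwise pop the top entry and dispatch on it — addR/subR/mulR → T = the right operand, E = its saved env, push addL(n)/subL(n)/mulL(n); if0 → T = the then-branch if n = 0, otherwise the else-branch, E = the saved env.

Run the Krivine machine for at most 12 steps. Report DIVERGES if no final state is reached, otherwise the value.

Answer: DIVERGES (no final state within 12 steps)

Machine steps:
step 0: ⟨T=((λx. (x x)) (λx. (x x))); E=∅; St=∅⟩
step 1: ⟨T=(λx. (x x)); E=∅; St=[thunk]⟩
step 2: ⟨T=(x x); E={x↦thunk((λx. (x x)), ∅)}; St=∅⟩
step 3: ⟨T=x; E={x↦thunk((λx. (x x)), ∅)}; St=[thunk]⟩
step 4: ⟨T=(λx. (x x)); E=∅; St=[thunk]⟩
step 5: ⟨T=(x x); E={x↦thunk(x, {x↦thunk((λx. (x x)), ∅)})}; St=∅⟩
step 6: ⟨T=x; E={x↦thunk(x, {x↦thunk((λx. (x x)), ∅)})}; St=[thunk]⟩
step 7: ⟨T=x; E={x↦thunk((λx. (x x)), ∅)}; St=[thunk]⟩
step 8: ⟨T=(λx. (x x)); E=∅; St=[thunk]⟩
step 9: ⟨T=(x x); E={x↦thunk(x, {x↦thunk(x, {x↦thunk((λx. (x x)), ∅)})})}; St=∅⟩
step 10: ⟨T=x; E={x↦thunk(x, {x↦thunk(x, {x↦thunk((λx. (x x)), ∅)})})}; St=[thunk]⟩
step 11: ⟨T=x; E={x↦thunk(x, {x↦thunk((λx. (x x)), ∅)})}; St=[thunk]⟩
step 12: ⟨T=x; E={x↦thunk((λx. (x x)), ∅)}; St=[thunk]⟩
→ 12 transitions taken and the configuration is still not final: no result within 12 steps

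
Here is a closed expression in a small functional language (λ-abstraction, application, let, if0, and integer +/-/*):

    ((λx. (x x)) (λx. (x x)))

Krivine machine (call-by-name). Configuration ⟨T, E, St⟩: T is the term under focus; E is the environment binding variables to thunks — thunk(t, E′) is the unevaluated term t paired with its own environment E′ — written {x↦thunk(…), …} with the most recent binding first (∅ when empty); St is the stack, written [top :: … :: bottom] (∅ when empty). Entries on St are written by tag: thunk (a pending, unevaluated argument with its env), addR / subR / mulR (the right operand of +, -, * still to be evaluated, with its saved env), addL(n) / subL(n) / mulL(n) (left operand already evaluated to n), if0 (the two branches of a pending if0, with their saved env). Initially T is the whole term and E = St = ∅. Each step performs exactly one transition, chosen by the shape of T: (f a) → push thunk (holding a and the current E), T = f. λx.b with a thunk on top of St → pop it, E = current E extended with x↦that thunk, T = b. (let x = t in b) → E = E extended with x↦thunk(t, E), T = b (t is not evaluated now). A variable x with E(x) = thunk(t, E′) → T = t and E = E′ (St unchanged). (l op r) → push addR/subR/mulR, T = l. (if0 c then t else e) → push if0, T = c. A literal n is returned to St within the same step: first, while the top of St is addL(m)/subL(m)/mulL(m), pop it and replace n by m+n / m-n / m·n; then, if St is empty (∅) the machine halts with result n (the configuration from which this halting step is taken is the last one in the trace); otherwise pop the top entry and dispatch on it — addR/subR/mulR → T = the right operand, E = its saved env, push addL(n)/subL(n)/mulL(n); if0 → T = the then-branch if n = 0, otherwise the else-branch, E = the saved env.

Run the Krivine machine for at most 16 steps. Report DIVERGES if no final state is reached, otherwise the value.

step 0: [T=((λx. (x x)) (λx. (x x))) | E=∅ | St=∅]
step 1: [T=(λx. (x x)) | E=∅ | St=[thunk]]
step 2: [T=(x x) | E={x↦thunk((λx. (x x)), ∅)} | St=∅]
step 3: [T=x | E={x↦thunk((λx. (x x)), ∅)} | St=[thunk]]
step 4: [T=(λx. (x x)) | E=∅ | St=[thunk]]
step 5: [T=(x x) | E={x↦thunk(x, {x↦thunk((λx. (x x)), ∅)})} | St=∅]
step 6: [T=x | E={x↦thunk(x, {x↦thunk((λx. (x x)), ∅)})} | St=[thunk]]
step 7: [T=x | E={x↦thunk((λx. (x x)), ∅)} | St=[thunk]]
step 8: [T=(λx. (x x)) | E=∅ | St=[thunk]]
step 9: [T=(x x) | E={x↦thunk(x, {x↦thunk(x, {x↦thunk((λx. (x x)), ∅)})})} | St=∅]
step 10: [T=x | E={x↦thunk(x, {x↦thunk(x, {x↦thunk((λx. (x x)), ∅)})})} | St=[thunk]]
step 11: [T=x | E={x↦thunk(x, {x↦thunk((λx. (x x)), ∅)})} | St=[thunk]]
step 12: [T=x | E={x↦thunk((λx. (x x)), ∅)} | St=[thunk]]
step 13: [T=(λx. (x x)) | E=∅ | St=[thunk]]
step 14: [T=(x x) | E={x↦thunk(x, {x↦thunk(x, {x↦thunk(x, {x↦thunk((λx. (x x)), ∅)})})})} | St=∅]
step 15: [T=x | E={x↦thunk(x, {x↦thunk(x, {x↦thunk(x, {x↦thunk((λx. (x x)), ∅)})})})} | St=[thunk]]
step 16: [T=x | E={x↦thunk(x, {x↦thunk(x, {x↦thunk((λx. (x x)), ∅)})})} | St=[thunk]]
→ 16 transitions taken and the configuration is still not final: no result within 16 steps

Answer: DIVERGES (no final state within 16 steps)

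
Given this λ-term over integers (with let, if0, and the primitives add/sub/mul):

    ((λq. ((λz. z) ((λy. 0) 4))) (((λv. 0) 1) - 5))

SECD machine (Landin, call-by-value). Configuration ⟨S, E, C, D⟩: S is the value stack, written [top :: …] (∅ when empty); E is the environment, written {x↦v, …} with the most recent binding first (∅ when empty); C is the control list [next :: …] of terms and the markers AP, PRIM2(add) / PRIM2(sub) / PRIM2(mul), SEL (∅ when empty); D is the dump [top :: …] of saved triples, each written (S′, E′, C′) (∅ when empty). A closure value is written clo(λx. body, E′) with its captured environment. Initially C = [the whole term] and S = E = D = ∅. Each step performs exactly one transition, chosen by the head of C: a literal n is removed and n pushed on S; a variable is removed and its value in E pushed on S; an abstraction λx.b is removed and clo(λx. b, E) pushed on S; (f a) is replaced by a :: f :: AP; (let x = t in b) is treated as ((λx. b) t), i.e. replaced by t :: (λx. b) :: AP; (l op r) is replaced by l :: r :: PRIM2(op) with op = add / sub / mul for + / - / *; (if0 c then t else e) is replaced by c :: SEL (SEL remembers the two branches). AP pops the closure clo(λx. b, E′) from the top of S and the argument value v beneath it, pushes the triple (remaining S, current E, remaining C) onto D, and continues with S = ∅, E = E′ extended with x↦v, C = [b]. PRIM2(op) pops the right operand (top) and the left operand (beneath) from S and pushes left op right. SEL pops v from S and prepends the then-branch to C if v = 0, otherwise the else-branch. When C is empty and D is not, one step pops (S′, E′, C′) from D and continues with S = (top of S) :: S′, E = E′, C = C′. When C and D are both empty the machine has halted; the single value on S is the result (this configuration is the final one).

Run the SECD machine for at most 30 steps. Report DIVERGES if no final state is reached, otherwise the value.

Answer: 0

Execution trace:
[0] [S=∅ | E=∅ | C=[((λq. ((λz. z) ((λy. 0) 4))) (((λv. 0) 1) - 5))] | D=∅]
[1] [S=∅ | E=∅ | C=[(((λv. 0) 1) - 5) :: (λq. ((λz. z) ((λy. 0) 4))) :: AP] | D=∅]
[2] [S=∅ | E=∅ | C=[((λv. 0) 1) :: 5 :: PRIM2(sub) :: (λq. ((λz. z) ((λy. 0) 4))) :: AP] | D=∅]
[3] [S=∅ | E=∅ | C=[1 :: (λv. 0) :: AP :: 5 :: PRIM2(sub) :: (λq. ((λz. z) ((λy. 0) 4))) :: AP] | D=∅]
[4] [S=[1] | E=∅ | C=[(λv. 0) :: AP :: 5 :: PRIM2(sub) :: (λq. ((λz. z) ((λy. 0) 4))) :: AP] | D=∅]
[5] [S=[clo(λv. 0, ∅) :: 1] | E=∅ | C=[AP :: 5 :: PRIM2(sub) :: (λq. ((λz. z) ((λy. 0) 4))) :: AP] | D=∅]
[6] [S=∅ | E={v↦1} | C=[0] | D=[(∅, ∅, [5 :: PRIM2(sub) :: (λq. ((λz. z) ((λy. 0) 4))) :: AP])]]
[7] [S=[0] | E={v↦1} | C=∅ | D=[(∅, ∅, [5 :: PRIM2(sub) :: (λq. ((λz. z) ((λy. 0) 4))) :: AP])]]
[8] [S=[0] | E=∅ | C=[5 :: PRIM2(sub) :: (λq. ((λz. z) ((λy. 0) 4))) :: AP] | D=∅]
[9] [S=[5 :: 0] | E=∅ | C=[PRIM2(sub) :: (λq. ((λz. z) ((λy. 0) 4))) :: AP] | D=∅]
[10] [S=[-5] | E=∅ | C=[(λq. ((λz. z) ((λy. 0) 4))) :: AP] | D=∅]
[11] [S=[clo(λq. ((λz. z) ((λy. 0) 4)), ∅) :: -5] | E=∅ | C=[AP] | D=∅]
[12] [S=∅ | E={q↦-5} | C=[((λz. z) ((λy. 0) 4))] | D=[(∅, ∅, ∅)]]
[13] [S=∅ | E={q↦-5} | C=[((λy. 0) 4) :: (λz. z) :: AP] | D=[(∅, ∅, ∅)]]
[14] [S=∅ | E={q↦-5} | C=[4 :: (λy. 0) :: AP :: (λz. z) :: AP] | D=[(∅, ∅, ∅)]]
[15] [S=[4] | E={q↦-5} | C=[(λy. 0) :: AP :: (λz. z) :: AP] | D=[(∅, ∅, ∅)]]
[16] [S=[clo(λy. 0, {q↦-5}) :: 4] | E={q↦-5} | C=[AP :: (λz. z) :: AP] | D=[(∅, ∅, ∅)]]
[17] [S=∅ | E={y↦4, q↦-5} | C=[0] | D=[(∅, {q↦-5}, [(λz. z) :: AP]) :: (∅, ∅, ∅)]]
[18] [S=[0] | E={y↦4, q↦-5} | C=∅ | D=[(∅, {q↦-5}, [(λz. z) :: AP]) :: (∅, ∅, ∅)]]
[19] [S=[0] | E={q↦-5} | C=[(λz. z) :: AP] | D=[(∅, ∅, ∅)]]
[20] [S=[clo(λz. z, {q↦-5}) :: 0] | E={q↦-5} | C=[AP] | D=[(∅, ∅, ∅)]]
[21] [S=∅ | E={z↦0, q↦-5} | C=[z] | D=[(∅, {q↦-5}, ∅) :: (∅, ∅, ∅)]]
[22] [S=[0] | E={z↦0, q↦-5} | C=∅ | D=[(∅, {q↦-5}, ∅) :: (∅, ∅, ∅)]]
[23] [S=[0] | E={q↦-5} | C=∅ | D=[(∅, ∅, ∅)]]
[24] [S=[0] | E=∅ | C=∅ | D=∅]
→ final value 0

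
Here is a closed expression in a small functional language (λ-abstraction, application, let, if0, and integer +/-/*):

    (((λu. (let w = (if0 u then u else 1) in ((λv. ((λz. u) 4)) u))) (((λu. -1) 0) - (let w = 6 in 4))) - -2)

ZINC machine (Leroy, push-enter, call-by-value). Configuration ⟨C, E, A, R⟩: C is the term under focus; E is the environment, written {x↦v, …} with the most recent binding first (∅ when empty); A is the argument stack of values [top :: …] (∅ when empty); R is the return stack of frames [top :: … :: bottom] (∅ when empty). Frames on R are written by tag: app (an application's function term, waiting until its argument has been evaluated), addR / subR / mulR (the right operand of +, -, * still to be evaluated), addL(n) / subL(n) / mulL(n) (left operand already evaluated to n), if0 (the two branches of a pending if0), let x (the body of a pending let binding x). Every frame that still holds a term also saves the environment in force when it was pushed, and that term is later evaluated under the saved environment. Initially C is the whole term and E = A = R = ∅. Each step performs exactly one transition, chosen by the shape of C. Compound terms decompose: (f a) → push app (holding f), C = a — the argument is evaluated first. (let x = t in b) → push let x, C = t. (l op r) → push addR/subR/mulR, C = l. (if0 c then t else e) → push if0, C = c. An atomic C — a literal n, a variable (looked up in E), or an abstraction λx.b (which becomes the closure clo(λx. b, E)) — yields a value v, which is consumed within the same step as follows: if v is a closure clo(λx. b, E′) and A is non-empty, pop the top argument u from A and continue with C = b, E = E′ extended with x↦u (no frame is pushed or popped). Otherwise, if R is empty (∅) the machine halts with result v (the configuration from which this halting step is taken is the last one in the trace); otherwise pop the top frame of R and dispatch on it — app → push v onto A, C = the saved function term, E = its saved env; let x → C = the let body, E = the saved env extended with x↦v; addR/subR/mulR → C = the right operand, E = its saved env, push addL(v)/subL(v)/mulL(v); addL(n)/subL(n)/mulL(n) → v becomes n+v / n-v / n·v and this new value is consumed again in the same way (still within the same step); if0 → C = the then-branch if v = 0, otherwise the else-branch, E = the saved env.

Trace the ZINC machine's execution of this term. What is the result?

0. ⟨C=(((λu. (let w = (if0 u then u else 1) in ((λv. ((λz. u) 4)) u))) (((λu. -1) 0) - (let w = 6 in 4))) - -2); E=∅; A=∅; R=∅⟩
1. ⟨C=((λu. (let w = (if0 u then u else 1) in ((λv. ((λz. u) 4)) u))) (((λu. -1) 0) - (let w = 6 in 4))); E=∅; A=∅; R=[subR]⟩
2. ⟨C=(((λu. -1) 0) - (let w = 6 in 4)); E=∅; A=∅; R=[app :: subR]⟩
3. ⟨C=((λu. -1) 0); E=∅; A=∅; R=[subR :: app :: subR]⟩
4. ⟨C=0; E=∅; A=∅; R=[app :: subR :: app :: subR]⟩
5. ⟨C=(λu. -1); E=∅; A=[0]; R=[subR :: app :: subR]⟩
6. ⟨C=-1; E={u↦0}; A=∅; R=[subR :: app :: subR]⟩
7. ⟨C=(let w = 6 in 4); E=∅; A=∅; R=[subL(-1) :: app :: subR]⟩
8. ⟨C=6; E=∅; A=∅; R=[let w :: subL(-1) :: app :: subR]⟩
9. ⟨C=4; E={w↦6}; A=∅; R=[subL(-1) :: app :: subR]⟩
10. ⟨C=(λu. (let w = (if0 u then u else 1) in ((λv. ((λz. u) 4)) u))); E=∅; A=[-5]; R=[subR]⟩
11. ⟨C=(let w = (if0 u then u else 1) in ((λv. ((λz. u) 4)) u)); E={u↦-5}; A=∅; R=[subR]⟩
12. ⟨C=(if0 u then u else 1); E={u↦-5}; A=∅; R=[let w :: subR]⟩
13. ⟨C=u; E={u↦-5}; A=∅; R=[if0 :: let w :: subR]⟩
14. ⟨C=1; E={u↦-5}; A=∅; R=[let w :: subR]⟩
15. ⟨C=((λv. ((λz. u) 4)) u); E={w↦1, u↦-5}; A=∅; R=[subR]⟩
16. ⟨C=u; E={w↦1, u↦-5}; A=∅; R=[app :: subR]⟩
17. ⟨C=(λv. ((λz. u) 4)); E={w↦1, u↦-5}; A=[-5]; R=[subR]⟩
18. ⟨C=((λz. u) 4); E={v↦-5, w↦1, u↦-5}; A=∅; R=[subR]⟩
19. ⟨C=4; E={v↦-5, w↦1, u↦-5}; A=∅; R=[app :: subR]⟩
20. ⟨C=(λz. u); E={v↦-5, w↦1, u↦-5}; A=[4]; R=[subR]⟩
21. ⟨C=u; E={z↦4, v↦-5, w↦1, u↦-5}; A=∅; R=[subR]⟩
22. ⟨C=-2; E=∅; A=∅; R=[subL(-5)]⟩
→ final value -3

Answer: -3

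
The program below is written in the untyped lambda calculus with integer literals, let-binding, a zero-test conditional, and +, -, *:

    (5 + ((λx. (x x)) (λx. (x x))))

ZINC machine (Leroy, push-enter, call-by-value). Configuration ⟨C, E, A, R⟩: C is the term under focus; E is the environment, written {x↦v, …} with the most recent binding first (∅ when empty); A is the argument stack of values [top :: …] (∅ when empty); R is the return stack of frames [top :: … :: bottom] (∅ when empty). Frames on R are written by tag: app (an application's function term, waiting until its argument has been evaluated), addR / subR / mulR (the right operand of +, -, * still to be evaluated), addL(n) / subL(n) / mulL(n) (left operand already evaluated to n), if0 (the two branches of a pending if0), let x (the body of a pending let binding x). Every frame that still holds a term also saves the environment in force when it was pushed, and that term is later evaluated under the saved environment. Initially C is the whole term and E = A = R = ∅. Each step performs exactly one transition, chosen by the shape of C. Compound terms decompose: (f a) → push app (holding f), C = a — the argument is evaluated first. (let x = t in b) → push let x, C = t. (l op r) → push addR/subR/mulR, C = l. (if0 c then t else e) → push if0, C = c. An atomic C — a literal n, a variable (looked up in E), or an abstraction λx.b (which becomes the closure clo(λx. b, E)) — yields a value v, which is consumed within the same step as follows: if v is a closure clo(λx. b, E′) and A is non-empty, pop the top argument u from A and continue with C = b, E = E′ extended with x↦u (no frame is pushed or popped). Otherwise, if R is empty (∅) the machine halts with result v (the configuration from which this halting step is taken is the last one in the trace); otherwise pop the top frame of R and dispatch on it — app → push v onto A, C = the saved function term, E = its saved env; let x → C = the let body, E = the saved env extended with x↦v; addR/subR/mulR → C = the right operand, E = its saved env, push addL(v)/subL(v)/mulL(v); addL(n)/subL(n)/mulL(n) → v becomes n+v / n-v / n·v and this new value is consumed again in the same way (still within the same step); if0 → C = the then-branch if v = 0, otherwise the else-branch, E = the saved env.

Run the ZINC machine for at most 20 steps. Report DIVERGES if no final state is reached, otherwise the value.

Answer: DIVERGES (no final state within 20 steps)

Derivation:
0. [C=(5 + ((λx. (x x)) (λx. (x x)))) | E=∅ | A=∅ | R=∅]
1. [C=5 | E=∅ | A=∅ | R=[addR]]
2. [C=((λx. (x x)) (λx. (x x))) | E=∅ | A=∅ | R=[addL(5)]]
3. [C=(λx. (x x)) | E=∅ | A=∅ | R=[app :: addL(5)]]
4. [C=(λx. (x x)) | E=∅ | A=[clo(λx. (x x), ∅)] | R=[addL(5)]]
5. [C=(x x) | E={x↦clo(λx. (x x), ∅)} | A=∅ | R=[addL(5)]]
6. [C=x | E={x↦clo(λx. (x x), ∅)} | A=∅ | R=[app :: addL(5)]]
7. [C=x | E={x↦clo(λx. (x x), ∅)} | A=[clo(λx. (x x), ∅)] | R=[addL(5)]]
… configuration repeats with period 3 (steps 5–7 recur indefinitely) …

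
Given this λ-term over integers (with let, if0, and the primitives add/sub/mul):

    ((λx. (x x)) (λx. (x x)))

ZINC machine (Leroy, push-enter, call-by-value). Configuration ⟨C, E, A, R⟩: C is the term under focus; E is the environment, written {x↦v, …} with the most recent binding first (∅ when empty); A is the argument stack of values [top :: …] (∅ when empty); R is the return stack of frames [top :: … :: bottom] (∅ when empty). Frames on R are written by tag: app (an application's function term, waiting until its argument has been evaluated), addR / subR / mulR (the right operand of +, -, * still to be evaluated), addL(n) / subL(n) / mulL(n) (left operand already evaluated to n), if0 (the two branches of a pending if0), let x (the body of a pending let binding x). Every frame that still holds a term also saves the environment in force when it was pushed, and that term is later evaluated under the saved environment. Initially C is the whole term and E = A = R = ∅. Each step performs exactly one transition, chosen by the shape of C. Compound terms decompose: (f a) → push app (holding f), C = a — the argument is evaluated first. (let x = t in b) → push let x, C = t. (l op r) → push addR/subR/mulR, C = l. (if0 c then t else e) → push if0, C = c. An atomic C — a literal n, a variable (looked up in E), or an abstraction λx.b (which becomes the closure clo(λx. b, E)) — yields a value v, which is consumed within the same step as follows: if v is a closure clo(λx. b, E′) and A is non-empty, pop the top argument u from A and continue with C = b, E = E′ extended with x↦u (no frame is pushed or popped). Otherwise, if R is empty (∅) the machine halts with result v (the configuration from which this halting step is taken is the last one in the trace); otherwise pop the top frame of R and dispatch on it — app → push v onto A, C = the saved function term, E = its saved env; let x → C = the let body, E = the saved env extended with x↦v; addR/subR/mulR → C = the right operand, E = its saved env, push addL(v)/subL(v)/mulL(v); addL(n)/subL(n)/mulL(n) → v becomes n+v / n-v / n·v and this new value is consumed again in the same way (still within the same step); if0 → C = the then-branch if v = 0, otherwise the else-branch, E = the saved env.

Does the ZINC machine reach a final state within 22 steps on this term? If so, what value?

Answer: DIVERGES (no final state within 22 steps)

Derivation:
t=0: ⟨C=((λx. (x x)) (λx. (x x))); E=∅; A=∅; R=∅⟩
t=1: ⟨C=(λx. (x x)); E=∅; A=∅; R=[app]⟩
t=2: ⟨C=(λx. (x x)); E=∅; A=[clo(λx. (x x), ∅)]; R=∅⟩
t=3: ⟨C=(x x); E={x↦clo(λx. (x x), ∅)}; A=∅; R=∅⟩
t=4: ⟨C=x; E={x↦clo(λx. (x x), ∅)}; A=∅; R=[app]⟩
t=5: ⟨C=x; E={x↦clo(λx. (x x), ∅)}; A=[clo(λx. (x x), ∅)]; R=∅⟩
… configuration repeats with period 3 (steps 3–5 recur indefinitely) …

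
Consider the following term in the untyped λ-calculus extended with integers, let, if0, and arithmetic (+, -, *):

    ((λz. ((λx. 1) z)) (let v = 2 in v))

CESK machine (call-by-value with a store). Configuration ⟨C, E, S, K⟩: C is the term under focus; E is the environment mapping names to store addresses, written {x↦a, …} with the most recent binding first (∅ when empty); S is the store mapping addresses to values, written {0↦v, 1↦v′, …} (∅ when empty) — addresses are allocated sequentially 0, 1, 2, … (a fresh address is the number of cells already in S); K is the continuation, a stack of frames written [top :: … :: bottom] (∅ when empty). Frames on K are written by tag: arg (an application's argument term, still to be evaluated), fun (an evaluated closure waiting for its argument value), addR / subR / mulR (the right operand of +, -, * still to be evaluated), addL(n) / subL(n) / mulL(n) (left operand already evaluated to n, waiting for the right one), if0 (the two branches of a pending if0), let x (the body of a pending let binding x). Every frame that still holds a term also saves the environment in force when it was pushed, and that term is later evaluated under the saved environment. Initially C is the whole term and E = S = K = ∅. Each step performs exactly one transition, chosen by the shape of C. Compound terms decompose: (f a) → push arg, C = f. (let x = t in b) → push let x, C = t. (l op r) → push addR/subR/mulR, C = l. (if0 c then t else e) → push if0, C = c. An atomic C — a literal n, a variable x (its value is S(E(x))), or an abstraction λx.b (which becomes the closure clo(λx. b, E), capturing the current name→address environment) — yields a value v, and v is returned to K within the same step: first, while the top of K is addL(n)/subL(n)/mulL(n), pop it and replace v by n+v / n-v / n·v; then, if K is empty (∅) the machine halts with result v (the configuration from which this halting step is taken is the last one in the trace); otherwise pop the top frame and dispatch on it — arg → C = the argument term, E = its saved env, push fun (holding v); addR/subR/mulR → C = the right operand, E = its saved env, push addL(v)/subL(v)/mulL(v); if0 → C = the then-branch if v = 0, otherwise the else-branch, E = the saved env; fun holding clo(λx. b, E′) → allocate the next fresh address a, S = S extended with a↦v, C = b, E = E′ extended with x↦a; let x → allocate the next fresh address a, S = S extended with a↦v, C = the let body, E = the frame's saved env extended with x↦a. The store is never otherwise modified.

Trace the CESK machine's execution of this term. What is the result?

t=0: <C=((λz. ((λx. 1) z)) (let v = 2 in v)), E=∅, S=∅, K=∅>
t=1: <C=(λz. ((λx. 1) z)), E=∅, S=∅, K=[arg]>
t=2: <C=(let v = 2 in v), E=∅, S=∅, K=[fun]>
t=3: <C=2, E=∅, S=∅, K=[let v :: fun]>
t=4: <C=v, E={v↦0}, S={0↦2}, K=[fun]>
t=5: <C=((λx. 1) z), E={z↦1}, S={0↦2, 1↦2}, K=∅>
t=6: <C=(λx. 1), E={z↦1}, S={0↦2, 1↦2}, K=[arg]>
t=7: <C=z, E={z↦1}, S={0↦2, 1↦2}, K=[fun]>
t=8: <C=1, E={x↦2, z↦1}, S={0↦2, 1↦2, 2↦2}, K=∅>
→ final value 1

Answer: 1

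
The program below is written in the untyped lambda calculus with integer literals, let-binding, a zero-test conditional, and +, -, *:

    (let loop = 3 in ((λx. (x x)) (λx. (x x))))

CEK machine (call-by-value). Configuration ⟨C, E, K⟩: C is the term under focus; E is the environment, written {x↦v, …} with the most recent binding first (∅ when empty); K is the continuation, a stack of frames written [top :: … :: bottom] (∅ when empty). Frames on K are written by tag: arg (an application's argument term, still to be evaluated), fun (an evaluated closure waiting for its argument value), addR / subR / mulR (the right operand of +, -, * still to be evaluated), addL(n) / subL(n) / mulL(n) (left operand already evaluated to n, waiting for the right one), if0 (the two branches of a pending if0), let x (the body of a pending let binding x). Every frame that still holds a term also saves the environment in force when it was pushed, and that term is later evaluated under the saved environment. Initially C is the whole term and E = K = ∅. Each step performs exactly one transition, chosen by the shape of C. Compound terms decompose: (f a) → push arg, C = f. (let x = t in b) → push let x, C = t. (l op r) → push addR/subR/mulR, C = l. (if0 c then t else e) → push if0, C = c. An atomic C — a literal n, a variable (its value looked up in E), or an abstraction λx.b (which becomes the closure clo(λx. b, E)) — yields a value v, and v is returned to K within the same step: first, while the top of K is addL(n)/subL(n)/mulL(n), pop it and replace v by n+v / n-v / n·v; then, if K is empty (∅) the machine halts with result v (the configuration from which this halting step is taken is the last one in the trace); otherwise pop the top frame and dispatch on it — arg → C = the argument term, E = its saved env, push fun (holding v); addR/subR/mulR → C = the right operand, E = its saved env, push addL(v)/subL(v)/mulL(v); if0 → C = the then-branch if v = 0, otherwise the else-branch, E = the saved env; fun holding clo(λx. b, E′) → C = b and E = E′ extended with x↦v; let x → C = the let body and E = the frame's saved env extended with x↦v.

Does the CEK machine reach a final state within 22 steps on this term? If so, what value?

Answer: DIVERGES (no final state within 22 steps)

Execution trace:
step 0: ⟨C=(let loop = 3 in ((λx. (x x)) (λx. (x x)))); E=∅; K=∅⟩
step 1: ⟨C=3; E=∅; K=[let loop]⟩
step 2: ⟨C=((λx. (x x)) (λx. (x x))); E={loop↦3}; K=∅⟩
step 3: ⟨C=(λx. (x x)); E={loop↦3}; K=[arg]⟩
step 4: ⟨C=(λx. (x x)); E={loop↦3}; K=[fun]⟩
step 5: ⟨C=(x x); E={x↦clo(λx. (x x), {loop↦3}), loop↦3}; K=∅⟩
step 6: ⟨C=x; E={x↦clo(λx. (x x), {loop↦3}), loop↦3}; K=[arg]⟩
step 7: ⟨C=x; E={x↦clo(λx. (x x), {loop↦3}), loop↦3}; K=[fun]⟩
… configuration repeats with period 3 (steps 5–7 recur indefinitely) …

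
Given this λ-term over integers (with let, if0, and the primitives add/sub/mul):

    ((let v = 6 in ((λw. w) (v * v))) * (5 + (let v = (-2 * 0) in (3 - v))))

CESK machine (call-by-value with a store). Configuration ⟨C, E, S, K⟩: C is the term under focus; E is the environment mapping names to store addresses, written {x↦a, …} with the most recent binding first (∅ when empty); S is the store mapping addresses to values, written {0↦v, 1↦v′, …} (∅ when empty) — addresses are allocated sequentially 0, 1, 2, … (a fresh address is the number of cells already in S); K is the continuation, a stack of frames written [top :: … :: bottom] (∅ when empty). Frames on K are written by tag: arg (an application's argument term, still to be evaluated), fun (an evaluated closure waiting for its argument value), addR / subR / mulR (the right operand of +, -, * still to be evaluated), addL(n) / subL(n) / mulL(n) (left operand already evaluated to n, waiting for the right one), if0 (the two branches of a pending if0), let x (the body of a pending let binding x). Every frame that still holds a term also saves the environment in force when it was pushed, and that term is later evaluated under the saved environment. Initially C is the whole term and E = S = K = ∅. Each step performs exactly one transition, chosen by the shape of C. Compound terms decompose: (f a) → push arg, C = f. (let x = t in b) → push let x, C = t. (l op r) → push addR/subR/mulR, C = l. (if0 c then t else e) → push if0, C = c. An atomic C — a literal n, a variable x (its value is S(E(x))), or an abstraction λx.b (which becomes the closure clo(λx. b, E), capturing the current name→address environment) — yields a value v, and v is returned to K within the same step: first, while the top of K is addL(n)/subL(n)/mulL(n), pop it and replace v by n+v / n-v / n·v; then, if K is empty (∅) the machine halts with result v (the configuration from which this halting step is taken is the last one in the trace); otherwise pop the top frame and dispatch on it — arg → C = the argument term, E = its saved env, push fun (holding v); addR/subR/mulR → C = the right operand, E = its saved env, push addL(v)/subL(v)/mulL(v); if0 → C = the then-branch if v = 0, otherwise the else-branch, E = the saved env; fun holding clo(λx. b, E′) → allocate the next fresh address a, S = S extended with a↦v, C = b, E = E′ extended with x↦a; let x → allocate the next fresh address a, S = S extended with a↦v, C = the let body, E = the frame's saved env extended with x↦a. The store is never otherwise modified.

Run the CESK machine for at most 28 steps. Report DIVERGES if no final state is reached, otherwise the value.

[0] <C=((let v = 6 in ((λw. w) (v * v))) * (5 + (let v = (-2 * 0) in (3 - v)))), E=∅, S=∅, K=∅>
[1] <C=(let v = 6 in ((λw. w) (v * v))), E=∅, S=∅, K=[mulR]>
[2] <C=6, E=∅, S=∅, K=[let v :: mulR]>
[3] <C=((λw. w) (v * v)), E={v↦0}, S={0↦6}, K=[mulR]>
[4] <C=(λw. w), E={v↦0}, S={0↦6}, K=[arg :: mulR]>
[5] <C=(v * v), E={v↦0}, S={0↦6}, K=[fun :: mulR]>
[6] <C=v, E={v↦0}, S={0↦6}, K=[mulR :: fun :: mulR]>
[7] <C=v, E={v↦0}, S={0↦6}, K=[mulL(6) :: fun :: mulR]>
[8] <C=w, E={w↦1, v↦0}, S={0↦6, 1↦36}, K=[mulR]>
[9] <C=(5 + (let v = (-2 * 0) in (3 - v))), E=∅, S={0↦6, 1↦36}, K=[mulL(36)]>
[10] <C=5, E=∅, S={0↦6, 1↦36}, K=[addR :: mulL(36)]>
[11] <C=(let v = (-2 * 0) in (3 - v)), E=∅, S={0↦6, 1↦36}, K=[addL(5) :: mulL(36)]>
[12] <C=(-2 * 0), E=∅, S={0↦6, 1↦36}, K=[let v :: addL(5) :: mulL(36)]>
[13] <C=-2, E=∅, S={0↦6, 1↦36}, K=[mulR :: let v :: addL(5) :: mulL(36)]>
[14] <C=0, E=∅, S={0↦6, 1↦36}, K=[mulL(-2) :: let v :: addL(5) :: mulL(36)]>
[15] <C=(3 - v), E={v↦2}, S={0↦6, 1↦36, 2↦0}, K=[addL(5) :: mulL(36)]>
[16] <C=3, E={v↦2}, S={0↦6, 1↦36, 2↦0}, K=[subR :: addL(5) :: mulL(36)]>
[17] <C=v, E={v↦2}, S={0↦6, 1↦36, 2↦0}, K=[subL(3) :: addL(5) :: mulL(36)]>
→ final value 288

Answer: 288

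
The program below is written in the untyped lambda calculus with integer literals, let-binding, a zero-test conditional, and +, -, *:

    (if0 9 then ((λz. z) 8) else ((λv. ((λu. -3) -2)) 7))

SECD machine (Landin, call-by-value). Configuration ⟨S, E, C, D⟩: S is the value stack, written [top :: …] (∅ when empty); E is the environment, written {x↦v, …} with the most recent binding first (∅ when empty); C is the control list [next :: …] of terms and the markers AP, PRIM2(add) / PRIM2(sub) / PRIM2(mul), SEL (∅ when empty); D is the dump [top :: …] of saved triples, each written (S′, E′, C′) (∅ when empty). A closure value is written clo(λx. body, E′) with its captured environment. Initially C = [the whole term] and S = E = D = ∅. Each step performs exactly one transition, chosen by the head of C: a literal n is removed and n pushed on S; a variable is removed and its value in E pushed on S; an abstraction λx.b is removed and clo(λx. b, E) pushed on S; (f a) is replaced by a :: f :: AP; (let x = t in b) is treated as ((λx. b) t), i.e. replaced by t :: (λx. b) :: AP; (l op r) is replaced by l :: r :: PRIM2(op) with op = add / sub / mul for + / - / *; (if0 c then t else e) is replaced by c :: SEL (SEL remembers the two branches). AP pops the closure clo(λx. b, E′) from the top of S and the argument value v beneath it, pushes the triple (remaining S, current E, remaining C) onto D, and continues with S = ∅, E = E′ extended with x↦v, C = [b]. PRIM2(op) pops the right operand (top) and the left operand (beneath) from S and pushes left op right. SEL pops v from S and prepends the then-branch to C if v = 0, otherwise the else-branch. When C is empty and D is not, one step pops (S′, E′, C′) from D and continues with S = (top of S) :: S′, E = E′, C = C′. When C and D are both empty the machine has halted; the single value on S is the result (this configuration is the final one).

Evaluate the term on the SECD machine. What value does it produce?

Answer: -3

Execution trace:
step 0: ⟨S=∅; E=∅; C=[(if0 9 then ((λz. z) 8) else ((λv. ((λu. -3) -2)) 7))]; D=∅⟩
step 1: ⟨S=∅; E=∅; C=[9 :: SEL]; D=∅⟩
step 2: ⟨S=[9]; E=∅; C=[SEL]; D=∅⟩
step 3: ⟨S=∅; E=∅; C=[((λv. ((λu. -3) -2)) 7)]; D=∅⟩
step 4: ⟨S=∅; E=∅; C=[7 :: (λv. ((λu. -3) -2)) :: AP]; D=∅⟩
step 5: ⟨S=[7]; E=∅; C=[(λv. ((λu. -3) -2)) :: AP]; D=∅⟩
step 6: ⟨S=[clo(λv. ((λu. -3) -2), ∅) :: 7]; E=∅; C=[AP]; D=∅⟩
step 7: ⟨S=∅; E={v↦7}; C=[((λu. -3) -2)]; D=[(∅, ∅, ∅)]⟩
step 8: ⟨S=∅; E={v↦7}; C=[-2 :: (λu. -3) :: AP]; D=[(∅, ∅, ∅)]⟩
step 9: ⟨S=[-2]; E={v↦7}; C=[(λu. -3) :: AP]; D=[(∅, ∅, ∅)]⟩
step 10: ⟨S=[clo(λu. -3, {v↦7}) :: -2]; E={v↦7}; C=[AP]; D=[(∅, ∅, ∅)]⟩
step 11: ⟨S=∅; E={u↦-2, v↦7}; C=[-3]; D=[(∅, {v↦7}, ∅) :: (∅, ∅, ∅)]⟩
step 12: ⟨S=[-3]; E={u↦-2, v↦7}; C=∅; D=[(∅, {v↦7}, ∅) :: (∅, ∅, ∅)]⟩
step 13: ⟨S=[-3]; E={v↦7}; C=∅; D=[(∅, ∅, ∅)]⟩
step 14: ⟨S=[-3]; E=∅; C=∅; D=∅⟩
→ final value -3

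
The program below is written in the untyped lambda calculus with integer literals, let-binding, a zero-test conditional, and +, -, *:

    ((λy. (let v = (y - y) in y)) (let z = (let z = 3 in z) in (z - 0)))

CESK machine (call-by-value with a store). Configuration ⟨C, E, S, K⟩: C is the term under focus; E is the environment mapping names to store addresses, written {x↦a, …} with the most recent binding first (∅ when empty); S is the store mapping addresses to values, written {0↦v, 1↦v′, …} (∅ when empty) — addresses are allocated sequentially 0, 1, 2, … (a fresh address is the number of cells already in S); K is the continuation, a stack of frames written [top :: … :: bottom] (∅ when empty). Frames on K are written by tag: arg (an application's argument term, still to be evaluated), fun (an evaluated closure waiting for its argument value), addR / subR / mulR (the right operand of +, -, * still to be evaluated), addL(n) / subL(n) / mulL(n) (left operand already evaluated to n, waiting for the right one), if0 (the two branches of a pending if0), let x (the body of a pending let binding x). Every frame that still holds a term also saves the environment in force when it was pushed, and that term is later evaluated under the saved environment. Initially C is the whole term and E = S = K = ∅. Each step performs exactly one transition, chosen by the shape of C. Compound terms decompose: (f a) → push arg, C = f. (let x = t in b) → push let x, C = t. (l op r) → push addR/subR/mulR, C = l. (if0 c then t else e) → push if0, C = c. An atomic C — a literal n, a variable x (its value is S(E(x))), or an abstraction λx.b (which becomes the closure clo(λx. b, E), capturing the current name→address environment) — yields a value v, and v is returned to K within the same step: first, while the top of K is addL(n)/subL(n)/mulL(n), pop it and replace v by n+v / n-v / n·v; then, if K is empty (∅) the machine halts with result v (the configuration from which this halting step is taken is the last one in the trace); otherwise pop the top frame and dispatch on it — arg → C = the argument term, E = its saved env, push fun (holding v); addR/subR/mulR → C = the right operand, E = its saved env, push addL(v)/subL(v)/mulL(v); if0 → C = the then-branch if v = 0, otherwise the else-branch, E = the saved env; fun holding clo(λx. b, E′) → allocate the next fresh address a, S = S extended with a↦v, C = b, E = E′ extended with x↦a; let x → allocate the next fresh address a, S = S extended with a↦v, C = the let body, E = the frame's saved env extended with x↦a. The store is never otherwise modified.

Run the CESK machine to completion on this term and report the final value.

Answer: 3

Execution trace:
0. ⟨C=((λy. (let v = (y - y) in y)) (let z = (let z = 3 in z) in (z - 0))); E=∅; S=∅; K=∅⟩
1. ⟨C=(λy. (let v = (y - y) in y)); E=∅; S=∅; K=[arg]⟩
2. ⟨C=(let z = (let z = 3 in z) in (z - 0)); E=∅; S=∅; K=[fun]⟩
3. ⟨C=(let z = 3 in z); E=∅; S=∅; K=[let z :: fun]⟩
4. ⟨C=3; E=∅; S=∅; K=[let z :: let z :: fun]⟩
5. ⟨C=z; E={z↦0}; S={0↦3}; K=[let z :: fun]⟩
6. ⟨C=(z - 0); E={z↦1}; S={0↦3, 1↦3}; K=[fun]⟩
7. ⟨C=z; E={z↦1}; S={0↦3, 1↦3}; K=[subR :: fun]⟩
8. ⟨C=0; E={z↦1}; S={0↦3, 1↦3}; K=[subL(3) :: fun]⟩
9. ⟨C=(let v = (y - y) in y); E={y↦2}; S={0↦3, 1↦3, 2↦3}; K=∅⟩
10. ⟨C=(y - y); E={y↦2}; S={0↦3, 1↦3, 2↦3}; K=[let v]⟩
11. ⟨C=y; E={y↦2}; S={0↦3, 1↦3, 2↦3}; K=[subR :: let v]⟩
12. ⟨C=y; E={y↦2}; S={0↦3, 1↦3, 2↦3}; K=[subL(3) :: let v]⟩
13. ⟨C=y; E={v↦3, y↦2}; S={0↦3, 1↦3, 2↦3, 3↦0}; K=∅⟩
→ final value 3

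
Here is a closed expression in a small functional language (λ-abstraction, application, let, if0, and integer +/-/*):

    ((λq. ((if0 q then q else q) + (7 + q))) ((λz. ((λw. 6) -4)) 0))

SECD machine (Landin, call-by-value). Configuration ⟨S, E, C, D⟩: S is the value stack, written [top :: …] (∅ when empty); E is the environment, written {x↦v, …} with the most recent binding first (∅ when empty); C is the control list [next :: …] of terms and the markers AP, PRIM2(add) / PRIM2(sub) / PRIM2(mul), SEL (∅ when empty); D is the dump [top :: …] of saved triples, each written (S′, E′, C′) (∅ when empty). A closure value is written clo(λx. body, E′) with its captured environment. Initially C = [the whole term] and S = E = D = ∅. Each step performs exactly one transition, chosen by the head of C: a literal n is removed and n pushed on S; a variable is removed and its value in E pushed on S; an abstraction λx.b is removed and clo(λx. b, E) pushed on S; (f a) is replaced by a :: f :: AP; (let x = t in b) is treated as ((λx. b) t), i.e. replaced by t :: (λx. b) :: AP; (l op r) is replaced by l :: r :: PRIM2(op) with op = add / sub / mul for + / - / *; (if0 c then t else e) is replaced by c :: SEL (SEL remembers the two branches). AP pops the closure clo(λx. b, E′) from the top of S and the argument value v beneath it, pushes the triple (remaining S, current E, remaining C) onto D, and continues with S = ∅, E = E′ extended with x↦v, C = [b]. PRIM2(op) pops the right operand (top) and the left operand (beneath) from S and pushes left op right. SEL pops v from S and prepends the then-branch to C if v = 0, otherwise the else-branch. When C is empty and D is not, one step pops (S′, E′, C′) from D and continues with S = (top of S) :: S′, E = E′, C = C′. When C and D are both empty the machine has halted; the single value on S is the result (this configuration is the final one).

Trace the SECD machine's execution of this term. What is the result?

Answer: 19

Execution trace:
t=0: <S=∅, E=∅, C=[((λq. ((if0 q then q else q) + (7 + q))) ((λz. ((λw. 6) -4)) 0))], D=∅>
t=1: <S=∅, E=∅, C=[((λz. ((λw. 6) -4)) 0) :: (λq. ((if0 q then q else q) + (7 + q))) :: AP], D=∅>
t=2: <S=∅, E=∅, C=[0 :: (λz. ((λw. 6) -4)) :: AP :: (λq. ((if0 q then q else q) + (7 + q))) :: AP], D=∅>
t=3: <S=[0], E=∅, C=[(λz. ((λw. 6) -4)) :: AP :: (λq. ((if0 q then q else q) + (7 + q))) :: AP], D=∅>
t=4: <S=[clo(λz. ((λw. 6) -4), ∅) :: 0], E=∅, C=[AP :: (λq. ((if0 q then q else q) + (7 + q))) :: AP], D=∅>
t=5: <S=∅, E={z↦0}, C=[((λw. 6) -4)], D=[(∅, ∅, [(λq. ((if0 q then q else q) + (7 + q))) :: AP])]>
t=6: <S=∅, E={z↦0}, C=[-4 :: (λw. 6) :: AP], D=[(∅, ∅, [(λq. ((if0 q then q else q) + (7 + q))) :: AP])]>
t=7: <S=[-4], E={z↦0}, C=[(λw. 6) :: AP], D=[(∅, ∅, [(λq. ((if0 q then q else q) + (7 + q))) :: AP])]>
t=8: <S=[clo(λw. 6, {z↦0}) :: -4], E={z↦0}, C=[AP], D=[(∅, ∅, [(λq. ((if0 q then q else q) + (7 + q))) :: AP])]>
t=9: <S=∅, E={w↦-4, z↦0}, C=[6], D=[(∅, {z↦0}, ∅) :: (∅, ∅, [(λq. ((if0 q then q else q) + (7 + q))) :: AP])]>
t=10: <S=[6], E={w↦-4, z↦0}, C=∅, D=[(∅, {z↦0}, ∅) :: (∅, ∅, [(λq. ((if0 q then q else q) + (7 + q))) :: AP])]>
t=11: <S=[6], E={z↦0}, C=∅, D=[(∅, ∅, [(λq. ((if0 q then q else q) + (7 + q))) :: AP])]>
t=12: <S=[6], E=∅, C=[(λq. ((if0 q then q else q) + (7 + q))) :: AP], D=∅>
t=13: <S=[clo(λq. ((if0 q then q else q) + (7 + q)), ∅) :: 6], E=∅, C=[AP], D=∅>
t=14: <S=∅, E={q↦6}, C=[((if0 q then q else q) + (7 + q))], D=[(∅, ∅, ∅)]>
t=15: <S=∅, E={q↦6}, C=[(if0 q then q else q) :: (7 + q) :: PRIM2(add)], D=[(∅, ∅, ∅)]>
t=16: <S=∅, E={q↦6}, C=[q :: SEL :: (7 + q) :: PRIM2(add)], D=[(∅, ∅, ∅)]>
t=17: <S=[6], E={q↦6}, C=[SEL :: (7 + q) :: PRIM2(add)], D=[(∅, ∅, ∅)]>
t=18: <S=∅, E={q↦6}, C=[q :: (7 + q) :: PRIM2(add)], D=[(∅, ∅, ∅)]>
t=19: <S=[6], E={q↦6}, C=[(7 + q) :: PRIM2(add)], D=[(∅, ∅, ∅)]>
t=20: <S=[6], E={q↦6}, C=[7 :: q :: PRIM2(add) :: PRIM2(add)], D=[(∅, ∅, ∅)]>
t=21: <S=[7 :: 6], E={q↦6}, C=[q :: PRIM2(add) :: PRIM2(add)], D=[(∅, ∅, ∅)]>
t=22: <S=[6 :: 7 :: 6], E={q↦6}, C=[PRIM2(add) :: PRIM2(add)], D=[(∅, ∅, ∅)]>
t=23: <S=[13 :: 6], E={q↦6}, C=[PRIM2(add)], D=[(∅, ∅, ∅)]>
t=24: <S=[19], E={q↦6}, C=∅, D=[(∅, ∅, ∅)]>
t=25: <S=[19], E=∅, C=∅, D=∅>
→ final value 19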